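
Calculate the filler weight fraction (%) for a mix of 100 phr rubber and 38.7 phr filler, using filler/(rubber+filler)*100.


Filler % = filler / (rubber + filler) * 100
= 38.7 / (100 + 38.7) * 100
= 38.7 / 138.7 * 100
= 27.9%

27.9%


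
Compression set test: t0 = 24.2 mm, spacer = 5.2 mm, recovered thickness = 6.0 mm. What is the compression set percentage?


CS = (t0 - recovered) / (t0 - ts) * 100
= (24.2 - 6.0) / (24.2 - 5.2) * 100
= 18.2 / 19.0 * 100
= 95.8%

95.8%


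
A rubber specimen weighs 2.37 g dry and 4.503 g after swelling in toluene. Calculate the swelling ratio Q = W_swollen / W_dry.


Q = W_swollen / W_dry
Q = 4.503 / 2.37
Q = 1.9

Q = 1.9


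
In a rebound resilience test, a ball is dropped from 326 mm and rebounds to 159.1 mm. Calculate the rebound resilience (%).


Resilience = h_rebound / h_drop * 100
= 159.1 / 326 * 100
= 48.8%

48.8%


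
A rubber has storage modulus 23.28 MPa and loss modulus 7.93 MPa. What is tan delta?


tan delta = E'' / E'
= 7.93 / 23.28
= 0.3406

tan delta = 0.3406


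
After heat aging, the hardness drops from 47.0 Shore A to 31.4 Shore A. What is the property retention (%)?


Retention = aged / original * 100
= 31.4 / 47.0 * 100
= 66.8%

66.8%


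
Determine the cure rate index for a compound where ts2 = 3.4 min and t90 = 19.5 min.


CRI = 100 / (t90 - ts2)
= 100 / (19.5 - 3.4)
= 100 / 16.1
= 6.21 min^-1

6.21 min^-1


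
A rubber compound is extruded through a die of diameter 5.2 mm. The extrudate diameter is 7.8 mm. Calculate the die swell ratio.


Die swell ratio = D_extrudate / D_die
= 7.8 / 5.2
= 1.5

Die swell = 1.5


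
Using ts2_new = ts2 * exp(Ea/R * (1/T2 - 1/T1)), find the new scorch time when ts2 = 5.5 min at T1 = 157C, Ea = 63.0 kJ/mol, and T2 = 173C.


Convert temperatures: T1 = 157 + 273.15 = 430.15 K, T2 = 173 + 273.15 = 446.15 K
ts2_new = 5.5 * exp(63000 / 8.314 * (1/446.15 - 1/430.15))
1/T2 - 1/T1 = -8.3372e-05
ts2_new = 2.92 min

2.92 min


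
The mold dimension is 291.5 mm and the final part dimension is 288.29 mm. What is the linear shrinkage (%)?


Shrinkage = (mold - part) / mold * 100
= (291.5 - 288.29) / 291.5 * 100
= 3.21 / 291.5 * 100
= 1.1%

1.1%


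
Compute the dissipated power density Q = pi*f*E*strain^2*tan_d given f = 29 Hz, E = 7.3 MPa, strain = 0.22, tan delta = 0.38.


Q = pi * f * E * strain^2 * tan_d
= pi * 29 * 7.3 * 0.22^2 * 0.38
= pi * 29 * 7.3 * 0.0484 * 0.38
= 12.2321

Q = 12.2321


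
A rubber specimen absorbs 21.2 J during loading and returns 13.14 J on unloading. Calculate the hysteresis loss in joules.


Hysteresis loss = loading - unloading
= 21.2 - 13.14
= 8.06 J

8.06 J


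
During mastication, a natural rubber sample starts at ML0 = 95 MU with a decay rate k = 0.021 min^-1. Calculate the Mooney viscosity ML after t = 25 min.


ML = ML0 * exp(-k * t)
ML = 95 * exp(-0.021 * 25)
ML = 95 * 0.5916
ML = 56.2 MU

56.2 MU


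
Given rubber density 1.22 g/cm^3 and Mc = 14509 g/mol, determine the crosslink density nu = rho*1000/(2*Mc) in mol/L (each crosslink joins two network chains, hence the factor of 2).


nu = rho * 1000 / (2 * Mc)
nu = 1.22 * 1000 / (2 * 14509)
nu = 1220.0 / 29018
nu = 0.0420 mol/L

0.0420 mol/L


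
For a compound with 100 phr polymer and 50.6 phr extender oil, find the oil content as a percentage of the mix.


Oil % = oil / (100 + oil) * 100
= 50.6 / (100 + 50.6) * 100
= 50.6 / 150.6 * 100
= 33.6%

33.6%


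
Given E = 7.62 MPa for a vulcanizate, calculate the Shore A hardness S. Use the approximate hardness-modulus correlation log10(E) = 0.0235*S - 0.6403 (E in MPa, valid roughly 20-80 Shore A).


log10(E) = 0.0235*S - 0.6403  =>  S = (log10(E) + 0.6403) / 0.0235
log10(7.62) = 0.881955
S = (0.881955 + 0.6403) / 0.0235 = 1.522255 / 0.0235
S = 64.8

Shore A = 64.8


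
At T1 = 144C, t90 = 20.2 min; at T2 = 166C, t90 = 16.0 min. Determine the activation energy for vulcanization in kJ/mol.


T1 = 417.15 K, T2 = 439.15 K
1/T1 - 1/T2 = 1.2009e-04
ln(t1/t2) = ln(20.2/16.0) = 0.2331
Ea = 8.314 * 0.2331 / 1.2009e-04 = 16137.0205 J/mol
Ea = 16.14 kJ/mol

16.14 kJ/mol


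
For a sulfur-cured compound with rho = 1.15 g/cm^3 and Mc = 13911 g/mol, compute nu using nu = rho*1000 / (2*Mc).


nu = rho * 1000 / (2 * Mc)
nu = 1.15 * 1000 / (2 * 13911)
nu = 1150.0 / 27822
nu = 0.0413 mol/L

0.0413 mol/L


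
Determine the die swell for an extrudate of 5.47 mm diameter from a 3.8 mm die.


Die swell ratio = D_extrudate / D_die
= 5.47 / 3.8
= 1.439

Die swell = 1.439


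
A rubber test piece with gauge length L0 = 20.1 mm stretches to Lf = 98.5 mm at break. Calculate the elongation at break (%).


Elongation = (Lf - L0) / L0 * 100
= (98.5 - 20.1) / 20.1 * 100
= 78.4 / 20.1 * 100
= 390.0%

390.0%


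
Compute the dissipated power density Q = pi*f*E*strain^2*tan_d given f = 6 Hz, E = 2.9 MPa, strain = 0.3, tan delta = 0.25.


Q = pi * f * E * strain^2 * tan_d
= pi * 6 * 2.9 * 0.3^2 * 0.25
= pi * 6 * 2.9 * 0.0900 * 0.25
= 1.2299

Q = 1.2299


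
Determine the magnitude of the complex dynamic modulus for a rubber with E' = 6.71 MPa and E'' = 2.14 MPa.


|E*| = sqrt(E'^2 + E''^2)
= sqrt(6.71^2 + 2.14^2)
= sqrt(45.0241 + 4.5796)
= 7.043 MPa

7.043 MPa


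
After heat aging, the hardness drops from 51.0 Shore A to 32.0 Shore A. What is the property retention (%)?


Retention = aged / original * 100
= 32.0 / 51.0 * 100
= 62.7%

62.7%


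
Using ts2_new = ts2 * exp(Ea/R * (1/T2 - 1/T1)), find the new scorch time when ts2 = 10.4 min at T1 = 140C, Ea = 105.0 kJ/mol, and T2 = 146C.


Convert temperatures: T1 = 140 + 273.15 = 413.15 K, T2 = 146 + 273.15 = 419.15 K
ts2_new = 10.4 * exp(105000 / 8.314 * (1/419.15 - 1/413.15))
1/T2 - 1/T1 = -3.4648e-05
ts2_new = 6.71 min

6.71 min


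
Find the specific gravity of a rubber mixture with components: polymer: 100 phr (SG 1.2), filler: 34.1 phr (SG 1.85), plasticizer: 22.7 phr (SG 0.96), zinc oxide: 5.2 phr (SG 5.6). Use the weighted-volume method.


Sum of weights = 162.0
Volume contributions:
  polymer: 100/1.2 = 83.3333
  filler: 34.1/1.85 = 18.4324
  plasticizer: 22.7/0.96 = 23.6458
  zinc oxide: 5.2/5.6 = 0.9286
Sum of volumes = 126.3402
SG = 162.0 / 126.3402 = 1.282

SG = 1.282


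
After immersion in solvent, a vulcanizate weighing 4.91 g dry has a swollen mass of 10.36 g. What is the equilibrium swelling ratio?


Q = W_swollen / W_dry
Q = 10.36 / 4.91
Q = 2.11

Q = 2.11


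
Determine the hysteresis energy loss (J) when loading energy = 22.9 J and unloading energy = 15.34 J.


Hysteresis loss = loading - unloading
= 22.9 - 15.34
= 7.56 J

7.56 J


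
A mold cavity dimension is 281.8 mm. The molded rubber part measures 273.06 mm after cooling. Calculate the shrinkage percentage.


Shrinkage = (mold - part) / mold * 100
= (281.8 - 273.06) / 281.8 * 100
= 8.74 / 281.8 * 100
= 3.1%

3.1%


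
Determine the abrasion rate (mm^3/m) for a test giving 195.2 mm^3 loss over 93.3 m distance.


Rate = volume_loss / distance
= 195.2 / 93.3
= 2.092 mm^3/m

2.092 mm^3/m


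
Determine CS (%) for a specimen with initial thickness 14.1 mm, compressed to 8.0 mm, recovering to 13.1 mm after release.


CS = (t0 - recovered) / (t0 - ts) * 100
= (14.1 - 13.1) / (14.1 - 8.0) * 100
= 1.0 / 6.1 * 100
= 16.4%

16.4%


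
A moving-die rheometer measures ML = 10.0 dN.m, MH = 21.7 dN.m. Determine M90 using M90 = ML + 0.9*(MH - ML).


M90 = ML + 0.9 * (MH - ML)
M90 = 10.0 + 0.9 * (21.7 - 10.0)
M90 = 10.0 + 0.9 * 11.7
M90 = 20.53 dN.m

20.53 dN.m


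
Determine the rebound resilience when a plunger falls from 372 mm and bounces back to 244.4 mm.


Resilience = h_rebound / h_drop * 100
= 244.4 / 372 * 100
= 65.7%

65.7%


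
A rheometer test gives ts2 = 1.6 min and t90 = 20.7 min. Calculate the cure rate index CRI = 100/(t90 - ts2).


CRI = 100 / (t90 - ts2)
= 100 / (20.7 - 1.6)
= 100 / 19.1
= 5.24 min^-1

5.24 min^-1


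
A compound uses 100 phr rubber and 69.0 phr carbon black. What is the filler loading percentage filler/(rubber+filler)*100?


Filler % = filler / (rubber + filler) * 100
= 69.0 / (100 + 69.0) * 100
= 69.0 / 169.0 * 100
= 40.83%

40.83%


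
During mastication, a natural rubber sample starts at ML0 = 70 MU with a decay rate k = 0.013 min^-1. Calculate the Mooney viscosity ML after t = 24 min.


ML = ML0 * exp(-k * t)
ML = 70 * exp(-0.013 * 24)
ML = 70 * 0.7320
ML = 51.24 MU

51.24 MU


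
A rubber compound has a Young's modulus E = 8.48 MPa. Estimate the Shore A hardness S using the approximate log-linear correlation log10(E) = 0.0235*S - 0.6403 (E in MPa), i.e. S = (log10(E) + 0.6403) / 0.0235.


log10(E) = 0.0235*S - 0.6403  =>  S = (log10(E) + 0.6403) / 0.0235
log10(8.48) = 0.928396
S = (0.928396 + 0.6403) / 0.0235 = 1.568696 / 0.0235
S = 66.8

Shore A = 66.8


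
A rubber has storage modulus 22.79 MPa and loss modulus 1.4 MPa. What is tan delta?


tan delta = E'' / E'
= 1.4 / 22.79
= 0.0614

tan delta = 0.0614


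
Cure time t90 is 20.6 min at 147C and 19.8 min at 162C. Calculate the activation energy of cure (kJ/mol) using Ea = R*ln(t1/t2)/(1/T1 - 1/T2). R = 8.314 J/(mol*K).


T1 = 420.15 K, T2 = 435.15 K
1/T1 - 1/T2 = 8.2044e-05
ln(t1/t2) = ln(20.6/19.8) = 0.0396
Ea = 8.314 * 0.0396 / 8.2044e-05 = 4013.8165 J/mol
Ea = 4.01 kJ/mol

4.01 kJ/mol


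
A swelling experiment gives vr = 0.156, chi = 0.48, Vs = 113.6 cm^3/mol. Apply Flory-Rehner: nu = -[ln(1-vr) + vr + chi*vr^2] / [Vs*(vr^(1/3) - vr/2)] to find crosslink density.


ln(1 - vr) = ln(1 - 0.156) = -0.1696
Numerator = -((-0.1696) + 0.156 + 0.48 * 0.156^2) = 0.0019
Denominator = 113.6 * (0.156^(1/3) - 0.156/2) = 52.2925
nu = 0.0019 / 52.2925 = 3.6745e-05 mol/cm^3

3.6745e-05 mol/cm^3


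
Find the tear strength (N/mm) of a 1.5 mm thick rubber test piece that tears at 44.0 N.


Tear strength = force / thickness
= 44.0 / 1.5
= 29.33 N/mm

29.33 N/mm


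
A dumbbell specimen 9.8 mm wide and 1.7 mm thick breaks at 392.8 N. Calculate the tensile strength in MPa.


Area = width * thickness = 9.8 * 1.7 = 16.66 mm^2
TS = force / area = 392.8 / 16.66 = 23.58 MPa

23.58 MPa


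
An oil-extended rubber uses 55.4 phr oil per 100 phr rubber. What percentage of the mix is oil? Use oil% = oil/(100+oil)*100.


Oil % = oil / (100 + oil) * 100
= 55.4 / (100 + 55.4) * 100
= 55.4 / 155.4 * 100
= 35.65%

35.65%


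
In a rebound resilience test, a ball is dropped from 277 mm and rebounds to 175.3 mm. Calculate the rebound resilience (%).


Resilience = h_rebound / h_drop * 100
= 175.3 / 277 * 100
= 63.3%

63.3%


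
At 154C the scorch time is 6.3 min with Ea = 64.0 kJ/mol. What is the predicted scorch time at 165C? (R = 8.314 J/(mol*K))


Convert temperatures: T1 = 154 + 273.15 = 427.15 K, T2 = 165 + 273.15 = 438.15 K
ts2_new = 6.3 * exp(64000 / 8.314 * (1/438.15 - 1/427.15))
1/T2 - 1/T1 = -5.8775e-05
ts2_new = 4.01 min

4.01 min


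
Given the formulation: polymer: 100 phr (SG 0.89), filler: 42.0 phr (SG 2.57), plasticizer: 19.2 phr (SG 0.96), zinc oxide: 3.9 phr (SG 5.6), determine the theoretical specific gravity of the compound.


Sum of weights = 165.1
Volume contributions:
  polymer: 100/0.89 = 112.3596
  filler: 42.0/2.57 = 16.3424
  plasticizer: 19.2/0.96 = 20.0000
  zinc oxide: 3.9/5.6 = 0.6964
Sum of volumes = 149.3984
SG = 165.1 / 149.3984 = 1.105

SG = 1.105


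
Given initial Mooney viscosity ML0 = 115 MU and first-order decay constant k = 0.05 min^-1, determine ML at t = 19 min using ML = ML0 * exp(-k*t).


ML = ML0 * exp(-k * t)
ML = 115 * exp(-0.05 * 19)
ML = 115 * 0.3867
ML = 44.48 MU

44.48 MU


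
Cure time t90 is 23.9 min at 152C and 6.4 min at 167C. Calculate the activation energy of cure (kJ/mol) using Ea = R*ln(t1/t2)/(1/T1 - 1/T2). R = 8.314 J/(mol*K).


T1 = 425.15 K, T2 = 440.15 K
1/T1 - 1/T2 = 8.0158e-05
ln(t1/t2) = ln(23.9/6.4) = 1.3176
Ea = 8.314 * 1.3176 / 8.0158e-05 = 136659.1764 J/mol
Ea = 136.66 kJ/mol

136.66 kJ/mol


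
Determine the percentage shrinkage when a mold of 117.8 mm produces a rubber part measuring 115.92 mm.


Shrinkage = (mold - part) / mold * 100
= (117.8 - 115.92) / 117.8 * 100
= 1.88 / 117.8 * 100
= 1.6%

1.6%


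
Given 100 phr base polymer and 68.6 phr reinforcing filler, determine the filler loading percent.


Filler % = filler / (rubber + filler) * 100
= 68.6 / (100 + 68.6) * 100
= 68.6 / 168.6 * 100
= 40.69%

40.69%


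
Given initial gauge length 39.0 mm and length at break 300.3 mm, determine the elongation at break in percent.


Elongation = (Lf - L0) / L0 * 100
= (300.3 - 39.0) / 39.0 * 100
= 261.3 / 39.0 * 100
= 670.0%

670.0%


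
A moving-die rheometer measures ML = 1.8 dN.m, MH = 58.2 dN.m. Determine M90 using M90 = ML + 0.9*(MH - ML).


M90 = ML + 0.9 * (MH - ML)
M90 = 1.8 + 0.9 * (58.2 - 1.8)
M90 = 1.8 + 0.9 * 56.4
M90 = 52.56 dN.m

52.56 dN.m


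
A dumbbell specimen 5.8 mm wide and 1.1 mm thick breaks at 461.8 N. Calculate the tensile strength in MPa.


Area = width * thickness = 5.8 * 1.1 = 6.38 mm^2
TS = force / area = 461.8 / 6.38 = 72.38 MPa

72.38 MPa


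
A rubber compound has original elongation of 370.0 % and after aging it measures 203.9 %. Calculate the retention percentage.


Retention = aged / original * 100
= 203.9 / 370.0 * 100
= 55.1%

55.1%


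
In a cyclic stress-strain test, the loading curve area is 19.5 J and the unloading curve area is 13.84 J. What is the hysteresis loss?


Hysteresis loss = loading - unloading
= 19.5 - 13.84
= 5.66 J

5.66 J


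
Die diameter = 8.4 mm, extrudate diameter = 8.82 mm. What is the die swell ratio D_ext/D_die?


Die swell ratio = D_extrudate / D_die
= 8.82 / 8.4
= 1.05

Die swell = 1.05


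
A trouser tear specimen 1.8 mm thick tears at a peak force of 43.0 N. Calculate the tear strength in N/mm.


Tear strength = force / thickness
= 43.0 / 1.8
= 23.89 N/mm

23.89 N/mm


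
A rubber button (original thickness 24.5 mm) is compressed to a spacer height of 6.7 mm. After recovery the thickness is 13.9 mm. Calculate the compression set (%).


CS = (t0 - recovered) / (t0 - ts) * 100
= (24.5 - 13.9) / (24.5 - 6.7) * 100
= 10.6 / 17.8 * 100
= 59.6%

59.6%


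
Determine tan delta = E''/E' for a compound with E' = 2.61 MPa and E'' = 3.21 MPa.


tan delta = E'' / E'
= 3.21 / 2.61
= 1.2299

tan delta = 1.2299


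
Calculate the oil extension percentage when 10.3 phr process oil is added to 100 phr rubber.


Oil % = oil / (100 + oil) * 100
= 10.3 / (100 + 10.3) * 100
= 10.3 / 110.3 * 100
= 9.34%

9.34%


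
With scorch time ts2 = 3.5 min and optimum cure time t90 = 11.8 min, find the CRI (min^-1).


CRI = 100 / (t90 - ts2)
= 100 / (11.8 - 3.5)
= 100 / 8.3
= 12.05 min^-1

12.05 min^-1


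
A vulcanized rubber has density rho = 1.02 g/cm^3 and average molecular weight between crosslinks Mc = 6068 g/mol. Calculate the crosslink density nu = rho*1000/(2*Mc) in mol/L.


nu = rho * 1000 / (2 * Mc)
nu = 1.02 * 1000 / (2 * 6068)
nu = 1020.0 / 12136
nu = 0.0840 mol/L

0.0840 mol/L


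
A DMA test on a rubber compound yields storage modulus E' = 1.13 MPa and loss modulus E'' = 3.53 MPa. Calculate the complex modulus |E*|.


|E*| = sqrt(E'^2 + E''^2)
= sqrt(1.13^2 + 3.53^2)
= sqrt(1.2769 + 12.4609)
= 3.706 MPa

3.706 MPa


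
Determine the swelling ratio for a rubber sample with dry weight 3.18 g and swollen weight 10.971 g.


Q = W_swollen / W_dry
Q = 10.971 / 3.18
Q = 3.45

Q = 3.45


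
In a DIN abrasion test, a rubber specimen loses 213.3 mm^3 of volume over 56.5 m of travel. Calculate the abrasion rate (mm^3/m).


Rate = volume_loss / distance
= 213.3 / 56.5
= 3.775 mm^3/m

3.775 mm^3/m


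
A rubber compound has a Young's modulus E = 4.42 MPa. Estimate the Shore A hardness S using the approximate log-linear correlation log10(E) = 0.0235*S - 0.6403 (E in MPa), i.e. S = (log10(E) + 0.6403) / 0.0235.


log10(E) = 0.0235*S - 0.6403  =>  S = (log10(E) + 0.6403) / 0.0235
log10(4.42) = 0.645422
S = (0.645422 + 0.6403) / 0.0235 = 1.285722 / 0.0235
S = 54.7

Shore A = 54.7


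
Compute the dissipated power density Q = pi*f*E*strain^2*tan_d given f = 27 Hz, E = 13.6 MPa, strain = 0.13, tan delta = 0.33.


Q = pi * f * E * strain^2 * tan_d
= pi * 27 * 13.6 * 0.13^2 * 0.33
= pi * 27 * 13.6 * 0.0169 * 0.33
= 6.4336

Q = 6.4336


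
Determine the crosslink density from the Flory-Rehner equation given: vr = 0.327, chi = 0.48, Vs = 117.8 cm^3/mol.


ln(1 - vr) = ln(1 - 0.327) = -0.3960
Numerator = -((-0.3960) + 0.327 + 0.48 * 0.327^2) = 0.0177
Denominator = 117.8 * (0.327^(1/3) - 0.327/2) = 61.8971
nu = 0.0177 / 61.8971 = 2.8570e-04 mol/cm^3

2.8570e-04 mol/cm^3


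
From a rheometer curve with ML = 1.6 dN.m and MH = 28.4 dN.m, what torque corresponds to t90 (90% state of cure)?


M90 = ML + 0.9 * (MH - ML)
M90 = 1.6 + 0.9 * (28.4 - 1.6)
M90 = 1.6 + 0.9 * 26.8
M90 = 25.72 dN.m

25.72 dN.m


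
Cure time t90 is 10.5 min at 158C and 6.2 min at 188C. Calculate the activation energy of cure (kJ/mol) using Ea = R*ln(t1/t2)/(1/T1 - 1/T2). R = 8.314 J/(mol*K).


T1 = 431.15 K, T2 = 461.15 K
1/T1 - 1/T2 = 1.5089e-04
ln(t1/t2) = ln(10.5/6.2) = 0.5268
Ea = 8.314 * 0.5268 / 1.5089e-04 = 29028.6300 J/mol
Ea = 29.03 kJ/mol

29.03 kJ/mol


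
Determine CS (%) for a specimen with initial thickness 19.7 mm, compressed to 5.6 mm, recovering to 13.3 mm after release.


CS = (t0 - recovered) / (t0 - ts) * 100
= (19.7 - 13.3) / (19.7 - 5.6) * 100
= 6.4 / 14.1 * 100
= 45.4%

45.4%


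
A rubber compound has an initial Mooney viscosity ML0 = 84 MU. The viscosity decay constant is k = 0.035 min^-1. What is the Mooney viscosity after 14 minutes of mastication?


ML = ML0 * exp(-k * t)
ML = 84 * exp(-0.035 * 14)
ML = 84 * 0.6126
ML = 51.46 MU

51.46 MU


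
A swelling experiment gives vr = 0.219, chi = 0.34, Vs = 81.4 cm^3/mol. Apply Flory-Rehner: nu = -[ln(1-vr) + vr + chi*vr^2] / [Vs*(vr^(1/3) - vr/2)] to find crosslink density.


ln(1 - vr) = ln(1 - 0.219) = -0.2472
Numerator = -((-0.2472) + 0.219 + 0.34 * 0.219^2) = 0.0119
Denominator = 81.4 * (0.219^(1/3) - 0.219/2) = 40.1518
nu = 0.0119 / 40.1518 = 2.9571e-04 mol/cm^3

2.9571e-04 mol/cm^3


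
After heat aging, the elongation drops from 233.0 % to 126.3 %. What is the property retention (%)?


Retention = aged / original * 100
= 126.3 / 233.0 * 100
= 54.2%

54.2%


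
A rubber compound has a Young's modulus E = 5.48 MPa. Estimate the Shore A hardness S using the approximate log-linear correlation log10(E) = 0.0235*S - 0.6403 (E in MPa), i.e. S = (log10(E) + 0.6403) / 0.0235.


log10(E) = 0.0235*S - 0.6403  =>  S = (log10(E) + 0.6403) / 0.0235
log10(5.48) = 0.738781
S = (0.738781 + 0.6403) / 0.0235 = 1.379081 / 0.0235
S = 58.7

Shore A = 58.7


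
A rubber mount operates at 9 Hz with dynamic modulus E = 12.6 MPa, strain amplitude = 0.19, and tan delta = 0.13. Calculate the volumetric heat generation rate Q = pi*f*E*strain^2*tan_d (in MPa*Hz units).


Q = pi * f * E * strain^2 * tan_d
= pi * 9 * 12.6 * 0.19^2 * 0.13
= pi * 9 * 12.6 * 0.0361 * 0.13
= 1.6719

Q = 1.6719


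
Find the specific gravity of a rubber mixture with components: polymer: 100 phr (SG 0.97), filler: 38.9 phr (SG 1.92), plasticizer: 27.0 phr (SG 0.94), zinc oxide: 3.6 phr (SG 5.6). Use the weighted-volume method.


Sum of weights = 169.5
Volume contributions:
  polymer: 100/0.97 = 103.0928
  filler: 38.9/1.92 = 20.2604
  plasticizer: 27.0/0.94 = 28.7234
  zinc oxide: 3.6/5.6 = 0.6429
Sum of volumes = 152.7195
SG = 169.5 / 152.7195 = 1.11

SG = 1.11


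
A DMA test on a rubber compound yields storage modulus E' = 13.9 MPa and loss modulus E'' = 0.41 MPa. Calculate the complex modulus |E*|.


|E*| = sqrt(E'^2 + E''^2)
= sqrt(13.9^2 + 0.41^2)
= sqrt(193.2100 + 0.1681)
= 13.906 MPa

13.906 MPa


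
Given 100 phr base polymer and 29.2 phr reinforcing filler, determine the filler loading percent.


Filler % = filler / (rubber + filler) * 100
= 29.2 / (100 + 29.2) * 100
= 29.2 / 129.2 * 100
= 22.6%

22.6%


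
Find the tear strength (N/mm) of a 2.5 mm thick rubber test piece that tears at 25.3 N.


Tear strength = force / thickness
= 25.3 / 2.5
= 10.12 N/mm

10.12 N/mm


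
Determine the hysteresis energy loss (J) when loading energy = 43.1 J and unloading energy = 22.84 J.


Hysteresis loss = loading - unloading
= 43.1 - 22.84
= 20.26 J

20.26 J


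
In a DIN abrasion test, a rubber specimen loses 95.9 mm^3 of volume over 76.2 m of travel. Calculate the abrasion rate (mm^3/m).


Rate = volume_loss / distance
= 95.9 / 76.2
= 1.259 mm^3/m

1.259 mm^3/m


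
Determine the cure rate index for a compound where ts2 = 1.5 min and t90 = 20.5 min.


CRI = 100 / (t90 - ts2)
= 100 / (20.5 - 1.5)
= 100 / 19.0
= 5.26 min^-1

5.26 min^-1


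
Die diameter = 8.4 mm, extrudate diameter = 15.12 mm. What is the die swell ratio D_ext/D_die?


Die swell ratio = D_extrudate / D_die
= 15.12 / 8.4
= 1.8

Die swell = 1.8


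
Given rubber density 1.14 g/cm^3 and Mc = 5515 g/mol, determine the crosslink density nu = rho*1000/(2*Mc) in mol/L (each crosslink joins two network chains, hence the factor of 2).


nu = rho * 1000 / (2 * Mc)
nu = 1.14 * 1000 / (2 * 5515)
nu = 1140.0 / 11030
nu = 0.1034 mol/L

0.1034 mol/L


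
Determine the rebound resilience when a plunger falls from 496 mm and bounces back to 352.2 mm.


Resilience = h_rebound / h_drop * 100
= 352.2 / 496 * 100
= 71.0%

71.0%


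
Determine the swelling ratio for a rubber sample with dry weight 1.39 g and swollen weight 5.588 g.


Q = W_swollen / W_dry
Q = 5.588 / 1.39
Q = 4.02

Q = 4.02


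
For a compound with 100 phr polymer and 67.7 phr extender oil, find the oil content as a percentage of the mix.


Oil % = oil / (100 + oil) * 100
= 67.7 / (100 + 67.7) * 100
= 67.7 / 167.7 * 100
= 40.37%

40.37%


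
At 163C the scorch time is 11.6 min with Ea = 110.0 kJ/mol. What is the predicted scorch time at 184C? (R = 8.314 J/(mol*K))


Convert temperatures: T1 = 163 + 273.15 = 436.15 K, T2 = 184 + 273.15 = 457.15 K
ts2_new = 11.6 * exp(110000 / 8.314 * (1/457.15 - 1/436.15))
1/T2 - 1/T1 = -1.0532e-04
ts2_new = 2.88 min

2.88 min


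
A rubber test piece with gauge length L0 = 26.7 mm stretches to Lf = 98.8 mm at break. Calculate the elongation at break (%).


Elongation = (Lf - L0) / L0 * 100
= (98.8 - 26.7) / 26.7 * 100
= 72.1 / 26.7 * 100
= 270.0%

270.0%


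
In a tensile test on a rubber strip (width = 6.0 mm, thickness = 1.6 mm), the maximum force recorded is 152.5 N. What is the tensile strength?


Area = width * thickness = 6.0 * 1.6 = 9.6 mm^2
TS = force / area = 152.5 / 9.6 = 15.89 MPa

15.89 MPa


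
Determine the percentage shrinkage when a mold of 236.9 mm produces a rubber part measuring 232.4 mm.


Shrinkage = (mold - part) / mold * 100
= (236.9 - 232.4) / 236.9 * 100
= 4.5 / 236.9 * 100
= 1.9%

1.9%


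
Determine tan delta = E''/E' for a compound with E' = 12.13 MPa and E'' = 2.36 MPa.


tan delta = E'' / E'
= 2.36 / 12.13
= 0.1946

tan delta = 0.1946


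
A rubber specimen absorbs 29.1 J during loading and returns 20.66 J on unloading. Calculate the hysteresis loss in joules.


Hysteresis loss = loading - unloading
= 29.1 - 20.66
= 8.44 J

8.44 J


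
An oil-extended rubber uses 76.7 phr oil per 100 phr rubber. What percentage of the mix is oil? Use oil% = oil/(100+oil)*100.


Oil % = oil / (100 + oil) * 100
= 76.7 / (100 + 76.7) * 100
= 76.7 / 176.7 * 100
= 43.41%

43.41%


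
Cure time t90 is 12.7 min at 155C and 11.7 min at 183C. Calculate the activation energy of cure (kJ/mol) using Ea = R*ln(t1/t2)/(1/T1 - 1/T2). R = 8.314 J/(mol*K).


T1 = 428.15 K, T2 = 456.15 K
1/T1 - 1/T2 = 1.4337e-04
ln(t1/t2) = ln(12.7/11.7) = 0.0820
Ea = 8.314 * 0.0820 / 1.4337e-04 = 4755.9701 J/mol
Ea = 4.76 kJ/mol

4.76 kJ/mol


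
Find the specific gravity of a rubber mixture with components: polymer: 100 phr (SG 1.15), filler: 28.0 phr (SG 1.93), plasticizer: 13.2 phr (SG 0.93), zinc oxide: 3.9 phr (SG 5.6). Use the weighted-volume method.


Sum of weights = 145.1
Volume contributions:
  polymer: 100/1.15 = 86.9565
  filler: 28.0/1.93 = 14.5078
  plasticizer: 13.2/0.93 = 14.1935
  zinc oxide: 3.9/5.6 = 0.6964
Sum of volumes = 116.3543
SG = 145.1 / 116.3543 = 1.247

SG = 1.247


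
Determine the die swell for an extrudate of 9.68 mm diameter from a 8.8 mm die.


Die swell ratio = D_extrudate / D_die
= 9.68 / 8.8
= 1.1

Die swell = 1.1


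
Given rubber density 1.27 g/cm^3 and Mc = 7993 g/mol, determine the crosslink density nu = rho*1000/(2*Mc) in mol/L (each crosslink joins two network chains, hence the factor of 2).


nu = rho * 1000 / (2 * Mc)
nu = 1.27 * 1000 / (2 * 7993)
nu = 1270.0 / 15986
nu = 0.0794 mol/L

0.0794 mol/L


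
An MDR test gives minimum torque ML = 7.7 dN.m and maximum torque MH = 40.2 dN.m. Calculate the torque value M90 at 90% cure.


M90 = ML + 0.9 * (MH - ML)
M90 = 7.7 + 0.9 * (40.2 - 7.7)
M90 = 7.7 + 0.9 * 32.5
M90 = 36.95 dN.m

36.95 dN.m


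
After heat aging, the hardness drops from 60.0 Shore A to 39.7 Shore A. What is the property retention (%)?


Retention = aged / original * 100
= 39.7 / 60.0 * 100
= 66.2%

66.2%


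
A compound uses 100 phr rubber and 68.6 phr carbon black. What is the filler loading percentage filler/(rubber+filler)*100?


Filler % = filler / (rubber + filler) * 100
= 68.6 / (100 + 68.6) * 100
= 68.6 / 168.6 * 100
= 40.69%

40.69%


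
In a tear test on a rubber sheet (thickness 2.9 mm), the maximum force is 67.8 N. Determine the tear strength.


Tear strength = force / thickness
= 67.8 / 2.9
= 23.38 N/mm

23.38 N/mm


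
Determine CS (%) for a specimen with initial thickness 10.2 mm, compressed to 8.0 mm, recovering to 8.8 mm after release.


CS = (t0 - recovered) / (t0 - ts) * 100
= (10.2 - 8.8) / (10.2 - 8.0) * 100
= 1.4 / 2.2 * 100
= 63.6%

63.6%


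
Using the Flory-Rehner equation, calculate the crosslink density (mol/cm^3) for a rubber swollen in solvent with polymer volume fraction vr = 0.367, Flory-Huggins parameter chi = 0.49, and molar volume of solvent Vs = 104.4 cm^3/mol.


ln(1 - vr) = ln(1 - 0.367) = -0.4573
Numerator = -((-0.4573) + 0.367 + 0.49 * 0.367^2) = 0.0243
Denominator = 104.4 * (0.367^(1/3) - 0.367/2) = 55.5888
nu = 0.0243 / 55.5888 = 4.3691e-04 mol/cm^3

4.3691e-04 mol/cm^3


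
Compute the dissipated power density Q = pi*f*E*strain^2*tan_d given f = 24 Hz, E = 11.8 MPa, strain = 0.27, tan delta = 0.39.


Q = pi * f * E * strain^2 * tan_d
= pi * 24 * 11.8 * 0.27^2 * 0.39
= pi * 24 * 11.8 * 0.0729 * 0.39
= 25.2950

Q = 25.2950


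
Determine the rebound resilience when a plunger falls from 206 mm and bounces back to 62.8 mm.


Resilience = h_rebound / h_drop * 100
= 62.8 / 206 * 100
= 30.5%

30.5%


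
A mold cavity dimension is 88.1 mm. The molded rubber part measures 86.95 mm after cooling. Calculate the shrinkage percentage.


Shrinkage = (mold - part) / mold * 100
= (88.1 - 86.95) / 88.1 * 100
= 1.15 / 88.1 * 100
= 1.31%

1.31%


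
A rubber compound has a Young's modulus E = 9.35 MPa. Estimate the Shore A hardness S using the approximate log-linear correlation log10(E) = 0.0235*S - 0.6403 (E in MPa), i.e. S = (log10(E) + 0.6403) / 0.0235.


log10(E) = 0.0235*S - 0.6403  =>  S = (log10(E) + 0.6403) / 0.0235
log10(9.35) = 0.970812
S = (0.970812 + 0.6403) / 0.0235 = 1.611112 / 0.0235
S = 68.6

Shore A = 68.6


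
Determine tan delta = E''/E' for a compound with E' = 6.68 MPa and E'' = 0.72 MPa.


tan delta = E'' / E'
= 0.72 / 6.68
= 0.1078

tan delta = 0.1078


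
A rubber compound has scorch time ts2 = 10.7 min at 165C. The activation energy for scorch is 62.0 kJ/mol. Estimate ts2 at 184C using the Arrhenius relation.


Convert temperatures: T1 = 165 + 273.15 = 438.15 K, T2 = 184 + 273.15 = 457.15 K
ts2_new = 10.7 * exp(62000 / 8.314 * (1/457.15 - 1/438.15))
1/T2 - 1/T1 = -9.4858e-05
ts2_new = 5.27 min

5.27 min


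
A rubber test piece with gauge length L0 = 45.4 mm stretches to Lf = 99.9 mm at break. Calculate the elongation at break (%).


Elongation = (Lf - L0) / L0 * 100
= (99.9 - 45.4) / 45.4 * 100
= 54.5 / 45.4 * 100
= 120.0%

120.0%


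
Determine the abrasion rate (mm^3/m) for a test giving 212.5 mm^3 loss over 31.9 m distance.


Rate = volume_loss / distance
= 212.5 / 31.9
= 6.661 mm^3/m

6.661 mm^3/m


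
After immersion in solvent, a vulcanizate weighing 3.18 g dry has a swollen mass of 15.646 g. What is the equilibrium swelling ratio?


Q = W_swollen / W_dry
Q = 15.646 / 3.18
Q = 4.92

Q = 4.92


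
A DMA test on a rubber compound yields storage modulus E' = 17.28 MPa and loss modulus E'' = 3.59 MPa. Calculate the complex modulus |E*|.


|E*| = sqrt(E'^2 + E''^2)
= sqrt(17.28^2 + 3.59^2)
= sqrt(298.5984 + 12.8881)
= 17.649 MPa

17.649 MPa


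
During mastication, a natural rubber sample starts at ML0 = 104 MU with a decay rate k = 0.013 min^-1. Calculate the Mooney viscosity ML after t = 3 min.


ML = ML0 * exp(-k * t)
ML = 104 * exp(-0.013 * 3)
ML = 104 * 0.9618
ML = 100.02 MU

100.02 MU


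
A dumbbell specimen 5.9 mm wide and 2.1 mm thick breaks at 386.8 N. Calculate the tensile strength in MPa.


Area = width * thickness = 5.9 * 2.1 = 12.39 mm^2
TS = force / area = 386.8 / 12.39 = 31.22 MPa

31.22 MPa


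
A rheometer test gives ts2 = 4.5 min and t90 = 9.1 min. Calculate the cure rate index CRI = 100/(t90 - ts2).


CRI = 100 / (t90 - ts2)
= 100 / (9.1 - 4.5)
= 100 / 4.6
= 21.74 min^-1

21.74 min^-1


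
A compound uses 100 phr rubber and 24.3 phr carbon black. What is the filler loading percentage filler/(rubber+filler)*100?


Filler % = filler / (rubber + filler) * 100
= 24.3 / (100 + 24.3) * 100
= 24.3 / 124.3 * 100
= 19.55%

19.55%


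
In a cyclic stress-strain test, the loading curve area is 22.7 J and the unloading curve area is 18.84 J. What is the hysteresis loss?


Hysteresis loss = loading - unloading
= 22.7 - 18.84
= 3.86 J

3.86 J


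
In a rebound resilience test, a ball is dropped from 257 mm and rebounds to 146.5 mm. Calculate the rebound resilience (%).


Resilience = h_rebound / h_drop * 100
= 146.5 / 257 * 100
= 57.0%

57.0%


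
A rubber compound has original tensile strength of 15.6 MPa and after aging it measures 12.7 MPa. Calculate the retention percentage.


Retention = aged / original * 100
= 12.7 / 15.6 * 100
= 81.4%

81.4%


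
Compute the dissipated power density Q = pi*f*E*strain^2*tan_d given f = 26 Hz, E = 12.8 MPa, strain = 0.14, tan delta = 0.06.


Q = pi * f * E * strain^2 * tan_d
= pi * 26 * 12.8 * 0.14^2 * 0.06
= pi * 26 * 12.8 * 0.0196 * 0.06
= 1.2295

Q = 1.2295


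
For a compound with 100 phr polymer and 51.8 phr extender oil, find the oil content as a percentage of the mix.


Oil % = oil / (100 + oil) * 100
= 51.8 / (100 + 51.8) * 100
= 51.8 / 151.8 * 100
= 34.12%

34.12%


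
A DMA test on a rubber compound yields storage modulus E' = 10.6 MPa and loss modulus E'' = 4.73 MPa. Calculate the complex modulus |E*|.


|E*| = sqrt(E'^2 + E''^2)
= sqrt(10.6^2 + 4.73^2)
= sqrt(112.3600 + 22.3729)
= 11.607 MPa

11.607 MPa


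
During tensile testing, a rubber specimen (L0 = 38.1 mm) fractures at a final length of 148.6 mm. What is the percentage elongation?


Elongation = (Lf - L0) / L0 * 100
= (148.6 - 38.1) / 38.1 * 100
= 110.5 / 38.1 * 100
= 290.0%

290.0%


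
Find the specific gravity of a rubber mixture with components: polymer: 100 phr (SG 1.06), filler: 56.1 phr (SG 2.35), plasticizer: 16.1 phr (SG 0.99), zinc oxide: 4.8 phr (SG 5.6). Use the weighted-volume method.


Sum of weights = 177.0
Volume contributions:
  polymer: 100/1.06 = 94.3396
  filler: 56.1/2.35 = 23.8723
  plasticizer: 16.1/0.99 = 16.2626
  zinc oxide: 4.8/5.6 = 0.8571
Sum of volumes = 135.3317
SG = 177.0 / 135.3317 = 1.308

SG = 1.308


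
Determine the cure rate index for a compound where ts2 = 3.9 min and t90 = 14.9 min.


CRI = 100 / (t90 - ts2)
= 100 / (14.9 - 3.9)
= 100 / 11.0
= 9.09 min^-1

9.09 min^-1


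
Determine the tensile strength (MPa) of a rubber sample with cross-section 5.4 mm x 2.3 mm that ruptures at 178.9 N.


Area = width * thickness = 5.4 * 2.3 = 12.42 mm^2
TS = force / area = 178.9 / 12.42 = 14.4 MPa

14.4 MPa


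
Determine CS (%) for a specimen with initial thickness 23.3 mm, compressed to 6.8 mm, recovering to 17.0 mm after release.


CS = (t0 - recovered) / (t0 - ts) * 100
= (23.3 - 17.0) / (23.3 - 6.8) * 100
= 6.3 / 16.5 * 100
= 38.2%

38.2%


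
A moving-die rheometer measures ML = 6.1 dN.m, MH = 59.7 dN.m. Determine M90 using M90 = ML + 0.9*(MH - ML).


M90 = ML + 0.9 * (MH - ML)
M90 = 6.1 + 0.9 * (59.7 - 6.1)
M90 = 6.1 + 0.9 * 53.6
M90 = 54.34 dN.m

54.34 dN.m


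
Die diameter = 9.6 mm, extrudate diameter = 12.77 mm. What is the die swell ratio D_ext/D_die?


Die swell ratio = D_extrudate / D_die
= 12.77 / 9.6
= 1.33

Die swell = 1.33


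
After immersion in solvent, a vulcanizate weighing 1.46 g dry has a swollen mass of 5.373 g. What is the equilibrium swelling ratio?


Q = W_swollen / W_dry
Q = 5.373 / 1.46
Q = 3.68

Q = 3.68


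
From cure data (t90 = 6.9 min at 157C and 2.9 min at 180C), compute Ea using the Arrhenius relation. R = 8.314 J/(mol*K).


T1 = 430.15 K, T2 = 453.15 K
1/T1 - 1/T2 = 1.1800e-04
ln(t1/t2) = ln(6.9/2.9) = 0.8668
Ea = 8.314 * 0.8668 / 1.1800e-04 = 61075.6850 J/mol
Ea = 61.08 kJ/mol

61.08 kJ/mol


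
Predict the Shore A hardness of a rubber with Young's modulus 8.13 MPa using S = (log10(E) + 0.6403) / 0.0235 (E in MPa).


log10(E) = 0.0235*S - 0.6403  =>  S = (log10(E) + 0.6403) / 0.0235
log10(8.13) = 0.910091
S = (0.910091 + 0.6403) / 0.0235 = 1.550391 / 0.0235
S = 66.0

Shore A = 66.0


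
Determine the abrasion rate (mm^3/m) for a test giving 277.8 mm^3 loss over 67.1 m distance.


Rate = volume_loss / distance
= 277.8 / 67.1
= 4.14 mm^3/m

4.14 mm^3/m


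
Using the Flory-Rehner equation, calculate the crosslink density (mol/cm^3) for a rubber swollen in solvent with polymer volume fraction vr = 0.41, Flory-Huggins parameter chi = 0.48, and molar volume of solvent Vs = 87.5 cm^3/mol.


ln(1 - vr) = ln(1 - 0.41) = -0.5276
Numerator = -((-0.5276) + 0.41 + 0.48 * 0.41^2) = 0.0369
Denominator = 87.5 * (0.41^(1/3) - 0.41/2) = 47.0659
nu = 0.0369 / 47.0659 = 7.8496e-04 mol/cm^3

7.8496e-04 mol/cm^3


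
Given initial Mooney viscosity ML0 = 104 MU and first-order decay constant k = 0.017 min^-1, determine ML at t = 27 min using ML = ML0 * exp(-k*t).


ML = ML0 * exp(-k * t)
ML = 104 * exp(-0.017 * 27)
ML = 104 * 0.6319
ML = 65.72 MU

65.72 MU


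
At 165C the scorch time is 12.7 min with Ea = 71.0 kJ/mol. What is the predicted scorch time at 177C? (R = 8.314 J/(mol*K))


Convert temperatures: T1 = 165 + 273.15 = 438.15 K, T2 = 177 + 273.15 = 450.15 K
ts2_new = 12.7 * exp(71000 / 8.314 * (1/450.15 - 1/438.15))
1/T2 - 1/T1 = -6.0842e-05
ts2_new = 7.55 min

7.55 min


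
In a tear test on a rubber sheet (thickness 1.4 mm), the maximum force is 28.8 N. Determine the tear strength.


Tear strength = force / thickness
= 28.8 / 1.4
= 20.57 N/mm

20.57 N/mm


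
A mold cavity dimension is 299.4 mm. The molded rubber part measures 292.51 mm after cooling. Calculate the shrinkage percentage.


Shrinkage = (mold - part) / mold * 100
= (299.4 - 292.51) / 299.4 * 100
= 6.89 / 299.4 * 100
= 2.3%

2.3%


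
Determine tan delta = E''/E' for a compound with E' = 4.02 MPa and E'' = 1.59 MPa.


tan delta = E'' / E'
= 1.59 / 4.02
= 0.3955

tan delta = 0.3955


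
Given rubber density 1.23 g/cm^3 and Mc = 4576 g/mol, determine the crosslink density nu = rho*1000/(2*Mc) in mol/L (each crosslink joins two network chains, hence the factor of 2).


nu = rho * 1000 / (2 * Mc)
nu = 1.23 * 1000 / (2 * 4576)
nu = 1230.0 / 9152
nu = 0.1344 mol/L

0.1344 mol/L


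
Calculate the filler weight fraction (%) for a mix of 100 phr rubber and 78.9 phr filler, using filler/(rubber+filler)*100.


Filler % = filler / (rubber + filler) * 100
= 78.9 / (100 + 78.9) * 100
= 78.9 / 178.9 * 100
= 44.1%

44.1%


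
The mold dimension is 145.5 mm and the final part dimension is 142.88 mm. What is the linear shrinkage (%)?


Shrinkage = (mold - part) / mold * 100
= (145.5 - 142.88) / 145.5 * 100
= 2.62 / 145.5 * 100
= 1.8%

1.8%


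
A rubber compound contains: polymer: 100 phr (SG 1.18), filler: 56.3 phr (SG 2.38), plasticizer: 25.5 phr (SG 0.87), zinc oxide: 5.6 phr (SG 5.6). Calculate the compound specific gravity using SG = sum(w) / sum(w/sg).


Sum of weights = 187.4
Volume contributions:
  polymer: 100/1.18 = 84.7458
  filler: 56.3/2.38 = 23.6555
  plasticizer: 25.5/0.87 = 29.3103
  zinc oxide: 5.6/5.6 = 1.0000
Sum of volumes = 138.7116
SG = 187.4 / 138.7116 = 1.351

SG = 1.351


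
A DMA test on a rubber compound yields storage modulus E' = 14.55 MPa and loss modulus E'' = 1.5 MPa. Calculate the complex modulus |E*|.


|E*| = sqrt(E'^2 + E''^2)
= sqrt(14.55^2 + 1.5^2)
= sqrt(211.7025 + 2.2500)
= 14.627 MPa

14.627 MPa


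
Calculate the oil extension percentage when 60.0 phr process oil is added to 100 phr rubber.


Oil % = oil / (100 + oil) * 100
= 60.0 / (100 + 60.0) * 100
= 60.0 / 160.0 * 100
= 37.5%

37.5%


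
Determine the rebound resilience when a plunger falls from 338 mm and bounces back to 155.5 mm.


Resilience = h_rebound / h_drop * 100
= 155.5 / 338 * 100
= 46.0%

46.0%


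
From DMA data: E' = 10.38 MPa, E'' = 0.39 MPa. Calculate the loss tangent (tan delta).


tan delta = E'' / E'
= 0.39 / 10.38
= 0.0376

tan delta = 0.0376


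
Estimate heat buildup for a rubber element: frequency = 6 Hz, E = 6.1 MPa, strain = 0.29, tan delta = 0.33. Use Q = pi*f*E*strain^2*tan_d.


Q = pi * f * E * strain^2 * tan_d
= pi * 6 * 6.1 * 0.29^2 * 0.33
= pi * 6 * 6.1 * 0.0841 * 0.33
= 3.1911

Q = 3.1911


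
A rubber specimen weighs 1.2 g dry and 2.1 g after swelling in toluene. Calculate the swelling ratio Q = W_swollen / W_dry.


Q = W_swollen / W_dry
Q = 2.1 / 1.2
Q = 1.75

Q = 1.75


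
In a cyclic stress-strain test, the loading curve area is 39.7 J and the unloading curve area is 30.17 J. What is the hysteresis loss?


Hysteresis loss = loading - unloading
= 39.7 - 30.17
= 9.53 J

9.53 J


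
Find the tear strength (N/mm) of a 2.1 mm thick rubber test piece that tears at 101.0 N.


Tear strength = force / thickness
= 101.0 / 2.1
= 48.1 N/mm

48.1 N/mm


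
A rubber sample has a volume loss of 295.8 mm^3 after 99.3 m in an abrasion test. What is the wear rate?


Rate = volume_loss / distance
= 295.8 / 99.3
= 2.979 mm^3/m

2.979 mm^3/m


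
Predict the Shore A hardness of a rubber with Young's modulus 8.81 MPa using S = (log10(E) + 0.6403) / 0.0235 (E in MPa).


log10(E) = 0.0235*S - 0.6403  =>  S = (log10(E) + 0.6403) / 0.0235
log10(8.81) = 0.944976
S = (0.944976 + 0.6403) / 0.0235 = 1.585276 / 0.0235
S = 67.5

Shore A = 67.5


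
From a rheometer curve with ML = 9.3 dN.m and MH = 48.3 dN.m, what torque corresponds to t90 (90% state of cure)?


M90 = ML + 0.9 * (MH - ML)
M90 = 9.3 + 0.9 * (48.3 - 9.3)
M90 = 9.3 + 0.9 * 39.0
M90 = 44.4 dN.m

44.4 dN.m


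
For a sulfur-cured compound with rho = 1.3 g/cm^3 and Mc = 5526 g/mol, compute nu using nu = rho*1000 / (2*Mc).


nu = rho * 1000 / (2 * Mc)
nu = 1.3 * 1000 / (2 * 5526)
nu = 1300.0 / 11052
nu = 0.1176 mol/L

0.1176 mol/L


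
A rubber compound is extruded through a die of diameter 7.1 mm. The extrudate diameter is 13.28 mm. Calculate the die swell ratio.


Die swell ratio = D_extrudate / D_die
= 13.28 / 7.1
= 1.87

Die swell = 1.87


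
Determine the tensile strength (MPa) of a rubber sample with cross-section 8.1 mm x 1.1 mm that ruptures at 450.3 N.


Area = width * thickness = 8.1 * 1.1 = 8.91 mm^2
TS = force / area = 450.3 / 8.91 = 50.54 MPa

50.54 MPa
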